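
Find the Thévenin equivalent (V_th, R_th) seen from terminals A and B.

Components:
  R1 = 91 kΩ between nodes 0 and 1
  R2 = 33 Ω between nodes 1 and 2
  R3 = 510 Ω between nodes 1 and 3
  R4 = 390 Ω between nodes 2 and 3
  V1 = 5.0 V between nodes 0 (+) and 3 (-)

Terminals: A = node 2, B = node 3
Step 1 — V_th is the open-circuit voltage V_A - V_B (nothing connected across the terminals).
Nodal analysis, taking node 3 as the 0 V reference.
Source V1 fixes V_0 = 5 V.
KCL at each unknown node (sum of currents leaving = 0; resistances in Ω):
  Node 1: (V_1 - 5)/91000 + (V_1 - V_2)/33 + (V_1 - 0)/510 = 0
  Node 2: (V_2 - V_1)/33 + (V_2 - 0)/390 = 0
Collecting terms (coefficients in siemens):
  0.03227·V_1 - 0.0303·V_2 = 0.00005495
  0.03287·V_2 - 0.0303·V_1 = 0
Determinant D = (0.03227)(0.03287) - (-0.0303)(-0.0303) = 0.0001425
V_1 = [(0.00005495)(0.03287) - (-0.0303)(0)]/D = 0.01267 V
V_2 = [(0.03227)(0) - (0.00005495)(-0.0303)]/D = 0.01168 V
V_th = V_2 - V_3 = 0.01168 - 0 = 0.01168 V
Step 2 — R_th: zero the source — replace V1 by a short circuit (node 3 merges into node 0) — and find the resistance seen between A (node 2) and B (node 0).
Reduce the network between node 2 (A) and node 0 (B) by series/parallel combination:
  Rp1 = R1 ‖ R3 (parallel, both between nodes 0 and 1) = 1/(1/91000 + 1/510) = 507.2 Ω
  Rs1 = R2 + Rp1 (series, joined only at node 1) = 33 + 507.2 = 540.2 Ω
  Rp2 = R4 ‖ Rs1 (parallel, both between nodes 0 and 2) = 1/(1/390 + 1/540.2) = 226.5 Ω
R_th = 226.5 Ω

Final answer: V_th = 0.01168 V, R_th = 226.5 Ω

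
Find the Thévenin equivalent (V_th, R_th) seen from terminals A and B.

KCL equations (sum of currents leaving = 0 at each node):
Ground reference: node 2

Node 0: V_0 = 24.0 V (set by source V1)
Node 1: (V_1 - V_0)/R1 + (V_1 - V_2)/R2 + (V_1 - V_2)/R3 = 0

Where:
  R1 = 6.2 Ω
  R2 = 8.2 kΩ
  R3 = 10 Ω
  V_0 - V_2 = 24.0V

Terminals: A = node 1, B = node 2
Step 1 — V_th is the open-circuit voltage V_A - V_B (nothing connected across the terminals).
Nodal analysis, taking node 2 as the 0 V reference.
Source V1 fixes V_0 = 24 V.
KCL at each unknown node (sum of currents leaving = 0; resistances in Ω):
  Node 1: (V_1 - 24)/6.2 + (V_1 - 0)/8200 + (V_1 - 0)/10 = 0
Collecting terms: 0.2614 × V_1 = 3.871  =>  V_1 = 14.81 V
V_th = V_1 - V_2 = 14.81 - 0 = 14.81 V
Step 2 — R_th: zero the source — replace V1 by a short circuit (node 2 merges into node 0) — and find the resistance seen between A (node 1) and B (node 0).
Reduce the network between node 1 (A) and node 0 (B) by series/parallel combination:
  Rp1 = R1 ‖ R2 ‖ R3 (parallel, all between nodes 0 and 1) = 1/(1/6.2 + 1/8200 + 1/10) = 3.825 Ω
R_th = 3.825 Ω

Final answer: V_th = 14.81 V, R_th = 3.825 Ω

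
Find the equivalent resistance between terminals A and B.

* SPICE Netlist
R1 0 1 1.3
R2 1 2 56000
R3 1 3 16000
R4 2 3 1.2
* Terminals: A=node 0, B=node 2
Reduce the network between node 0 (A) and node 2 (B) by series/parallel combination:
  Rs1 = R3 + R4 (series, joined only at node 3) = 16000 + 1.2 = 16000 Ω
  Rp1 = R2 ‖ Rs1 (parallel, both between nodes 1 and 2) = 1/(1/56000 + 1/16000) = 12450 Ω
  Rs2 = R1 + Rp1 (series, joined only at node 1) = 1.3 + 12450 = 12450 Ω
R_eq = 12.45 kΩ

Final answer: 12.45 kΩ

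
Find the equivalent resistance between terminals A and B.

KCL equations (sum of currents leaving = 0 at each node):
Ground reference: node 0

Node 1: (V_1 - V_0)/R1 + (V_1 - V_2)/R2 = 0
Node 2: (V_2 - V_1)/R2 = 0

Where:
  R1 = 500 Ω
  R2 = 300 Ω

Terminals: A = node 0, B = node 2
Reduce the network between node 0 (A) and node 2 (B) by series/parallel combination:
  Rs1 = R1 + R2 (series, joined only at node 1) = 500 + 300 = 800 Ω
R_eq = 800 Ω

Final answer: 800 Ω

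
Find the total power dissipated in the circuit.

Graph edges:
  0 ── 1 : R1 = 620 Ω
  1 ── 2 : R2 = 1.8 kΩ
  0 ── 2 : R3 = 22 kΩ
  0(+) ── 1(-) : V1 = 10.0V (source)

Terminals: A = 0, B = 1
Nodal analysis, taking node 1 as the 0 V reference.
Source V1 fixes V_0 = 10 V.
KCL at each unknown node (sum of currents leaving = 0; resistances in Ω):
  Node 2: (V_2 - 0)/1800 + (V_2 - 10)/22000 = 0
Collecting terms: 0.000601 × V_2 = 0.0004545  =>  V_2 = 0.7563 V
Power in each resistor, P = (ΔV)²/R:
  P_R1 = (10 - 0)²/620 = 0.1613 W
  P_R2 = (0 - 0.7563)²/1800 = 0.0003178 W
  P_R3 = (10 - 0.7563)²/22000 = 0.003884 W
P_total = P_R1 + P_R2 + P_R3 = 0.1655 W

Final answer: 0.1655 W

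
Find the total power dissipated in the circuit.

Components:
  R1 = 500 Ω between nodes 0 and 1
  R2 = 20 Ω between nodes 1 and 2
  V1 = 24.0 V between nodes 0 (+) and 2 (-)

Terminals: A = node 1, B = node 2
Nodal analysis, taking node 2 as the 0 V reference.
Source V1 fixes V_0 = 24 V.
KCL at each unknown node (sum of currents leaving = 0; resistances in Ω):
  Node 1: (V_1 - 24)/500 + (V_1 - 0)/20 = 0
Collecting terms: 0.052 × V_1 = 0.048  =>  V_1 = 0.9231 V
Power in each resistor, P = (ΔV)²/R:
  P_R1 = (24 - 0.9231)²/500 = 1.065 W
  P_R2 = (0.9231 - 0)²/20 = 0.0426 W
P_total = P_R1 + P_R2 = 1.108 W

Final answer: 1.108 W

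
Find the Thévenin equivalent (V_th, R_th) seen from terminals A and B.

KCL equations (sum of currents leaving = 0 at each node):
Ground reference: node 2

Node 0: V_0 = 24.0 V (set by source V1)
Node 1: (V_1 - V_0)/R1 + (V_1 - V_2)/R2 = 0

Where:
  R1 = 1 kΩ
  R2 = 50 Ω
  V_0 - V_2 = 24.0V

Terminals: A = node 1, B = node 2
Step 1 — V_th is the open-circuit voltage V_A - V_B (nothing connected across the terminals).
Nodal analysis, taking node 2 as the 0 V reference.
Source V1 fixes V_0 = 24 V.
KCL at each unknown node (sum of currents leaving = 0; resistances in Ω):
  Node 1: (V_1 - 24)/1000 + (V_1 - 0)/50 = 0
Collecting terms: 0.021 × V_1 = 0.024  =>  V_1 = 1.143 V
V_th = V_1 - V_2 = 1.143 - 0 = 1.143 V
Step 2 — R_th: zero the source — replace V1 by a short circuit (node 2 merges into node 0) — and find the resistance seen between A (node 1) and B (node 0).
Reduce the network between node 1 (A) and node 0 (B) by series/parallel combination:
  Rp1 = R1 ‖ R2 (parallel, both between nodes 0 and 1) = 1/(1/1000 + 1/50) = 47.62 Ω
R_th = 47.62 Ω

Final answer: V_th = 1.143 V, R_th = 47.62 Ω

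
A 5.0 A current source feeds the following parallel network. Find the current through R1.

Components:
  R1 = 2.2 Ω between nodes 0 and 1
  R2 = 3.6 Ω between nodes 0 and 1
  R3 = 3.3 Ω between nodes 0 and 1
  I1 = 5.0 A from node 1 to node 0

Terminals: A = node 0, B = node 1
All resistors sit directly between nodes 0 and 1, so they are in parallel and share one voltage V; the full source current 5 A splits among them.
1/R_par = 1/2.2 + 1/3.6 + 1/3.3 = 1.035 S  =>  R_par = 0.9659 Ω
V = I × R_par = 5 × 0.9659 = 4.829 V
I_R1 = V/R1 = 4.829/2.2 = 2.195 A

Final answer: 2.195 A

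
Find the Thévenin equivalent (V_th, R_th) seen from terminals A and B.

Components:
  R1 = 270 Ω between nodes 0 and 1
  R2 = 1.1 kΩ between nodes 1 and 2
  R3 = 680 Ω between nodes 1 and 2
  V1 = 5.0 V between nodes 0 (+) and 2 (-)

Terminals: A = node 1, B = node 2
Step 1 — V_th is the open-circuit voltage V_A - V_B (nothing connected across the terminals).
Nodal analysis, taking node 2 as the 0 V reference.
Source V1 fixes V_0 = 5 V.
KCL at each unknown node (sum of currents leaving = 0; resistances in Ω):
  Node 1: (V_1 - 5)/270 + (V_1 - 0)/1100 + (V_1 - 0)/680 = 0
Collecting terms: 0.006083 × V_1 = 0.01852  =>  V_1 = 3.044 V
V_th = V_1 - V_2 = 3.044 - 0 = 3.044 V
Step 2 — R_th: zero the source — replace V1 by a short circuit (node 2 merges into node 0) — and find the resistance seen between A (node 1) and B (node 0).
Reduce the network between node 1 (A) and node 0 (B) by series/parallel combination:
  Rp1 = R1 ‖ R2 ‖ R3 (parallel, all between nodes 0 and 1) = 1/(1/270 + 1/1100 + 1/680) = 164.4 Ω
R_th = 164.4 Ω

Final answer: V_th = 3.044 V, R_th = 164.4 Ω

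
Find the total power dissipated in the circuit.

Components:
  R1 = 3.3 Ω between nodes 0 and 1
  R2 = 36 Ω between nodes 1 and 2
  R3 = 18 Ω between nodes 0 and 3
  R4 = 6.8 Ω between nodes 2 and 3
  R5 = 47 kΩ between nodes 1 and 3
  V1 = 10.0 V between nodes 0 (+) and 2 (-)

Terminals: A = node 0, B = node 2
Nodal analysis, taking node 2 as the 0 V reference.
Source V1 fixes V_0 = 10 V.
KCL at each unknown node (sum of currents leaving = 0; resistances in Ω):
  Node 1: (V_1 - 10)/3.3 + (V_1 - 0)/36 + (V_1 - V_3)/47000 = 0
  Node 3: (V_3 - 10)/18 + (V_3 - 0)/6.8 + (V_3 - V_1)/47000 = 0
Collecting terms (coefficients in siemens):
  0.3308·V_1 - 0.00002128·V_3 = 3.03
  0.2026·V_3 - 0.00002128·V_1 = 0.5556
Determinant D = (0.3308)(0.2026) - (-0.00002128)(-0.00002128) = 0.06704
V_1 = [(3.03)(0.2026) - (-0.00002128)(0.5556)]/D = 9.16 V
V_3 = [(0.3308)(0.5556) - (3.03)(-0.00002128)]/D = 2.743 V
Power in each resistor, P = (ΔV)²/R:
  P_R1 = (10 - 9.16)²/3.3 = 0.2139 W
  P_R2 = (9.16 - 0)²/36 = 2.331 W
  P_R3 = (10 - 2.743)²/18 = 2.926 W
  P_R4 = (0 - 2.743)²/6.8 = 1.106 W
  P_R5 = (9.16 - 2.743)²/47000 = 0.0008762 W
P_total = P_R1 + P_R2 + P_R3 + P_R4 + P_R5 = 6.578 W

Final answer: 6.578 W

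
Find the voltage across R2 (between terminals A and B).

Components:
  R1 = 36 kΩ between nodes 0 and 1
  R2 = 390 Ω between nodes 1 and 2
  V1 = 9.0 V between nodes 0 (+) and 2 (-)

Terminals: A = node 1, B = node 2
R1 and R2 are in series across V1 (node 0 → node 1 → node 2), and the output A–B is taken across R2, so this is a voltage divider.
Series current: I = V1/(R1 + R2) = 9/(36000 + 390) = 9/36390 = 0.0002473 A
V_R2 = I × R2 = V1 × R2/(R1 + R2) = 9 × 390/36390 = 0.09646 V

Final answer: 0.09646 V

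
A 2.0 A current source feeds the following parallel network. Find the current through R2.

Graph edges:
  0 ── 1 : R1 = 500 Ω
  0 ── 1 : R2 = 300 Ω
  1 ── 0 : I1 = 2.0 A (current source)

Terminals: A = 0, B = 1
All resistors sit directly between nodes 0 and 1, so they are in parallel and share one voltage V; the full source current 2 A splits among them.
1/R_par = 1/500 + 1/300 = 0.005333 S  =>  R_par = 187.5 Ω
V = I × R_par = 2 × 187.5 = 375 V
I_R2 = V/R2 = 375/300 = 1.25 A

Final answer: 1.25 A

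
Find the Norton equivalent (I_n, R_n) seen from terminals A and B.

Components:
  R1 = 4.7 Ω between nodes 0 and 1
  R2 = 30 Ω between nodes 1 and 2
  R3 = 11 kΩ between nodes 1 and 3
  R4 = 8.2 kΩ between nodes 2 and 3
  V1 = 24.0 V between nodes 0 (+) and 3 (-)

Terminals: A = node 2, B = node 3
Find the Thévenin equivalent first; then I_n = V_th/R_th and R_n = R_th.
Step 1 — V_th is the open-circuit voltage V_A - V_B (nothing connected across the terminals).
Nodal analysis, taking node 3 as the 0 V reference.
Source V1 fixes V_0 = 24 V.
KCL at each unknown node (sum of currents leaving = 0; resistances in Ω):
  Node 1: (V_1 - 24)/4.7 + (V_1 - V_2)/30 + (V_1 - 0)/11000 = 0
  Node 2: (V_2 - V_1)/30 + (V_2 - 0)/8200 = 0
Collecting terms (coefficients in siemens):
  0.2462·V_1 - 0.03333·V_2 = 5.106
  0.03346·V_2 - 0.03333·V_1 = 0
Determinant D = (0.2462)(0.03346) - (-0.03333)(-0.03333) = 0.007125
V_1 = [(5.106)(0.03346) - (-0.03333)(0)]/D = 23.98 V
V_2 = [(0.2462)(0) - (5.106)(-0.03333)]/D = 23.89 V
V_th = V_2 - V_3 = 23.89 - 0 = 23.89 V
Step 2 — R_th: zero the source — replace V1 by a short circuit (node 3 merges into node 0) — and find the resistance seen between A (node 2) and B (node 0).
Reduce the network between node 2 (A) and node 0 (B) by series/parallel combination:
  Rp1 = R1 ‖ R3 (parallel, both between nodes 0 and 1) = 1/(1/4.7 + 1/11000) = 4.698 Ω
  Rs1 = R2 + Rp1 (series, joined only at node 1) = 30 + 4.698 = 34.7 Ω
  Rp2 = R4 ‖ Rs1 (parallel, both between nodes 0 and 2) = 1/(1/8200 + 1/34.7) = 34.55 Ω
R_th = 34.55 Ω
I_n = V_th/R_th = 23.89/34.55 = 0.6914 A, and R_n = R_th = 34.55 Ω

Final answer: I_n = 0.6914 A, R_n = 34.55 Ω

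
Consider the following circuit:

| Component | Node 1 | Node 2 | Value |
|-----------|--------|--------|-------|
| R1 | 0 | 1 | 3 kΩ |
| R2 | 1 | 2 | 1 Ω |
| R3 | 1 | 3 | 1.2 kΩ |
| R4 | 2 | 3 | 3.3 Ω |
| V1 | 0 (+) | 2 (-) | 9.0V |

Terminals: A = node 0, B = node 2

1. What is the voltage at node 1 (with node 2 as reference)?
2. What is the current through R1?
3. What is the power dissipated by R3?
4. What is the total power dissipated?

Nodal analysis, taking node 2 as the 0 V reference.
Source V1 fixes V_0 = 9 V.
KCL at each unknown node (sum of currents leaving = 0; resistances in Ω):
  Node 1: (V_1 - 9)/3000 + (V_1 - 0)/1 + (V_1 - V_3)/1200 = 0
  Node 3: (V_3 - V_1)/1200 + (V_3 - 0)/3.3 = 0
Collecting terms (coefficients in siemens):
  1.001·V_1 - 0.0008333·V_3 = 0.003
  0.3039·V_3 - 0.0008333·V_1 = 0
Determinant D = (1.001)(0.3039) - (-0.0008333)(-0.0008333) = 0.3042
V_1 = [(0.003)(0.3039) - (-0.0008333)(0)]/D = 0.002997 V
V_3 = [(1.001)(0) - (0.003)(-0.0008333)]/D = 0.000008218 V
Part 1:
  Read off the nodal solution: V_1 = 0.002997 V
Part 2:
  I_R1 = (V_0 - V_1)/R1 = (9 - 0.002997)/3000 = 0.002999 A
  Magnitude: I_R1 = 0.002999 A
Part 3:
  I_R3 = (V_1 - V_3)/R3 = (0.002997 - 0.000008218)/1200 = 0.00000249 A
  P_R3 = I_R3² × R3 = (0.00000249)² × 1200 = 0.000000007442 W
Part 4:
  Power in each resistor, P = (ΔV)²/R:
    P_R1 = (9 - 0.002997)²/3000 = 0.02698 W
    P_R2 = (0.002997 - 0)²/1 = 0.000008979 W
    P_R3 = (0.002997 - 0.000008218)²/1200 = 0.000000007442 W
    P_R4 = (0 - 0.000008218)²/3.3 = 0.00000000002046 W
  P_total = P_R1 + P_R2 + P_R3 + P_R4 = 0.02699 W

Final answers:
1. V_1 = 0.002997 V
2. I_R1 = 0.002999 A
3. P_R3 = 7.442e-09 W
4. P_total = 0.02699 W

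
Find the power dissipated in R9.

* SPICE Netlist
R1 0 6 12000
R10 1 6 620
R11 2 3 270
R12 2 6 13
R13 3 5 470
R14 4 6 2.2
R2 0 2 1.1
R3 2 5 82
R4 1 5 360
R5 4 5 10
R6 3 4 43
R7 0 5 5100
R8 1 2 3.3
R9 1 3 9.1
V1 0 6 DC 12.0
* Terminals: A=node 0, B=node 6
Nodal analysis, taking node 6 as the 0 V reference.
Source V1 fixes V_0 = 12 V.
KCL at each unknown node (sum of currents leaving = 0; resistances in Ω):
  Node 1: (V_1 - V_5)/360 + (V_1 - V_2)/3.3 + (V_1 - V_3)/9.1 + (V_1 - 0)/620 = 0
  Node 2: (V_2 - 12)/1.1 + (V_2 - V_5)/82 + (V_2 - V_1)/3.3 + (V_2 - V_3)/270 + (V_2 - 0)/13 = 0
  Node 3: (V_3 - V_4)/43 + (V_3 - V_1)/9.1 + (V_3 - V_2)/270 + (V_3 - V_5)/470 = 0
  Node 4: (V_4 - V_5)/10 + (V_4 - V_3)/43 + (V_4 - 0)/2.2 = 0
  Node 5: (V_5 - V_2)/82 + (V_5 - V_1)/360 + (V_5 - V_4)/10 + (V_5 - 12)/5100 + (V_5 - V_3)/470 = 0
Collecting terms (coefficients in siemens):
  0.4173·V_1 - 0.303·V_2 - 0.1099·V_3 - 0.002778·V_5 = 0
  1.305·V_2 - 0.303·V_1 - 0.003704·V_3 - 0.0122·V_5 = 10.91
  0.139·V_3 - 0.1099·V_1 - 0.003704·V_2 - 0.02326·V_4 - 0.002128·V_5 = 0
  0.5778·V_4 - 0.02326·V_3 - 0.1·V_5 = 0
  0.1173·V_5 - 0.002778·V_1 - 0.0122·V_2 - 0.002128·V_3 - 0.1·V_4 = 0.002353
Solving these 5 simultaneous equations (Gaussian elimination) gives:
  V_1 = 9.999 V, V_2 = 10.73 V, V_3 = 8.342 V, V_4 = 0.7031 V
  V_5 = 2.123 V
I_R9 = (V_1 - V_3)/R9 = (9.999 - 8.342)/9.1 = 0.1821 A
P_R9 = I_R9² × R9 = (0.1821)² × 9.1 = 0.3016 W

Final answer: 0.3016 W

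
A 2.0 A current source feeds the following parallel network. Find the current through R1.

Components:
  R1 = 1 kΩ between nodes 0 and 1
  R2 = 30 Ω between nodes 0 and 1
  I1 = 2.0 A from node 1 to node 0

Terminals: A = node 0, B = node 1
All resistors sit directly between nodes 0 and 1, so they are in parallel and share one voltage V; the full source current 2 A splits among them.
1/R_par = 1/1000 + 1/30 = 0.03433 S  =>  R_par = 29.13 Ω
V = I × R_par = 2 × 29.13 = 58.25 V
I_R1 = V/R1 = 58.25/1000 = 0.05825 A

Final answer: 0.05825 A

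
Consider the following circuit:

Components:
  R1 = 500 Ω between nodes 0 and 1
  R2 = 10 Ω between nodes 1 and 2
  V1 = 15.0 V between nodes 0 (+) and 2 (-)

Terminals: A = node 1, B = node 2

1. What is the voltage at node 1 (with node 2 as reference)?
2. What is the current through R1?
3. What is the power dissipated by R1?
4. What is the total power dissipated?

Nodal analysis, taking node 2 as the 0 V reference.
Source V1 fixes V_0 = 15 V.
KCL at each unknown node (sum of currents leaving = 0; resistances in Ω):
  Node 1: (V_1 - 15)/500 + (V_1 - 0)/10 = 0
Collecting terms: 0.102 × V_1 = 0.03  =>  V_1 = 0.2941 V
Part 1:
  Read off the nodal solution: V_1 = 0.2941 V
Part 2:
  I_R1 = (V_0 - V_1)/R1 = (15 - 0.2941)/500 = 0.02941 A
  Magnitude: I_R1 = 0.02941 A
Part 3:
  I_R1 = (V_0 - V_1)/R1 = (15 - 0.2941)/500 = 0.02941 A
  P_R1 = I_R1² × R1 = (0.02941)² × 500 = 0.4325 W
Part 4:
  Power in each resistor, P = (ΔV)²/R:
    P_R1 = (15 - 0.2941)²/500 = 0.4325 W
    P_R2 = (0.2941 - 0)²/10 = 0.008651 W
  P_total = P_R1 + P_R2 = 0.4412 W

Final answers:
1. V_1 = 0.2941 V
2. I_R1 = 0.02941 A
3. P_R1 = 0.4325 W
4. P_total = 0.4412 W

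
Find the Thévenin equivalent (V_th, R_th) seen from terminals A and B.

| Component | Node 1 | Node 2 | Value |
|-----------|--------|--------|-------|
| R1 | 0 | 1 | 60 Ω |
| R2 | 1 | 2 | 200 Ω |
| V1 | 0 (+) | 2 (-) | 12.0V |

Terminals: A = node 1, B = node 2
Step 1 — V_th is the open-circuit voltage V_A - V_B (nothing connected across the terminals).
Nodal analysis, taking node 2 as the 0 V reference.
Source V1 fixes V_0 = 12 V.
KCL at each unknown node (sum of currents leaving = 0; resistances in Ω):
  Node 1: (V_1 - 12)/60 + (V_1 - 0)/200 = 0
Collecting terms: 0.02167 × V_1 = 0.2  =>  V_1 = 9.231 V
V_th = V_1 - V_2 = 9.231 - 0 = 9.231 V
Step 2 — R_th: zero the source — replace V1 by a short circuit (node 2 merges into node 0) — and find the resistance seen between A (node 1) and B (node 0).
Reduce the network between node 1 (A) and node 0 (B) by series/parallel combination:
  Rp1 = R1 ‖ R2 (parallel, both between nodes 0 and 1) = 1/(1/60 + 1/200) = 46.15 Ω
R_th = 46.15 Ω

Final answer: V_th = 9.231 V, R_th = 46.15 Ω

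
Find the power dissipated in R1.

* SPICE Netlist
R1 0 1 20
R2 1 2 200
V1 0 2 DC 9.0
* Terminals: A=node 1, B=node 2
Nodal analysis, taking node 2 as the 0 V reference.
Source V1 fixes V_0 = 9 V.
KCL at each unknown node (sum of currents leaving = 0; resistances in Ω):
  Node 1: (V_1 - 9)/20 + (V_1 - 0)/200 = 0
Collecting terms: 0.055 × V_1 = 0.45  =>  V_1 = 8.182 V
I_R1 = (V_0 - V_1)/R1 = (9 - 8.182)/20 = 0.04091 A
P_R1 = I_R1² × R1 = (0.04091)² × 20 = 0.03347 W

Final answer: 0.03347 W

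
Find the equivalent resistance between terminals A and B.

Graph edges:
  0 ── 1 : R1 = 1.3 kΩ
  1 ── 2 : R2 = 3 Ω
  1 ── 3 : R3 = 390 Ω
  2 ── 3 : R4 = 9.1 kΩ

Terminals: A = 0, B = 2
Reduce the network between node 0 (A) and node 2 (B) by series/parallel combination:
  Rs1 = R3 + R4 (series, joined only at node 3) = 390 + 9100 = 9490 Ω
  Rp1 = R2 ‖ Rs1 (parallel, both between nodes 1 and 2) = 1/(1/3 + 1/9490) = 2.999 Ω
  Rs2 = R1 + Rp1 (series, joined only at node 1) = 1300 + 2.999 = 1303 Ω
R_eq = 1.303 kΩ

Final answer: 1.303 kΩ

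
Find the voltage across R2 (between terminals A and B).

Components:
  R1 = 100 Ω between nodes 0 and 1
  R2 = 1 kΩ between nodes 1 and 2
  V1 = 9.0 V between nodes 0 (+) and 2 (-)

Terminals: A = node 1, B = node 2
R1 and R2 are in series across V1 (node 0 → node 1 → node 2), and the output A–B is taken across R2, so this is a voltage divider.
Series current: I = V1/(R1 + R2) = 9/(100 + 1000) = 9/1100 = 0.008182 A
V_R2 = I × R2 = V1 × R2/(R1 + R2) = 9 × 1000/1100 = 8.182 V

Final answer: 8.182 V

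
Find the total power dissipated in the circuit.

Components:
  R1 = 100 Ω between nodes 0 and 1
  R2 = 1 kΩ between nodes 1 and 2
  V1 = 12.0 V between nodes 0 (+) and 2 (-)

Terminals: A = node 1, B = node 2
Nodal analysis, taking node 2 as the 0 V reference.
Source V1 fixes V_0 = 12 V.
KCL at each unknown node (sum of currents leaving = 0; resistances in Ω):
  Node 1: (V_1 - 12)/100 + (V_1 - 0)/1000 = 0
Collecting terms: 0.011 × V_1 = 0.12  =>  V_1 = 10.91 V
Power in each resistor, P = (ΔV)²/R:
  P_R1 = (12 - 10.91)²/100 = 0.0119 W
  P_R2 = (10.91 - 0)²/1000 = 0.119 W
P_total = P_R1 + P_R2 = 0.1309 W

Final answer: 0.1309 W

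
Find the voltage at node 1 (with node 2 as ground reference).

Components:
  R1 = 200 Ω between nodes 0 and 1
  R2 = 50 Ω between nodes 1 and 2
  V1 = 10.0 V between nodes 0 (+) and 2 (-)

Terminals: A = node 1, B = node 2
Nodal analysis, taking node 2 as the 0 V reference.
Source V1 fixes V_0 = 10 V.
KCL at each unknown node (sum of currents leaving = 0; resistances in Ω):
  Node 1: (V_1 - 10)/200 + (V_1 - 0)/50 = 0
Collecting terms: 0.025 × V_1 = 0.05  =>  V_1 = 2 V
The requested potential is V_1 = 2 V.

Final answer: V_1 = 2 V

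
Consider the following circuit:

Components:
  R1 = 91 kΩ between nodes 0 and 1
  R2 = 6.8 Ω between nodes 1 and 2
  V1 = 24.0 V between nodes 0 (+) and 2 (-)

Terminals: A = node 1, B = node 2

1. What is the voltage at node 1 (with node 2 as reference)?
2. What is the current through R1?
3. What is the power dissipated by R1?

Nodal analysis, taking node 2 as the 0 V reference.
Source V1 fixes V_0 = 24 V.
KCL at each unknown node (sum of currents leaving = 0; resistances in Ω):
  Node 1: (V_1 - 24)/91000 + (V_1 - 0)/6.8 = 0
Collecting terms: 0.1471 × V_1 = 0.0002637  =>  V_1 = 0.001793 V
Part 1:
  Read off the nodal solution: V_1 = 0.001793 V
Part 2:
  I_R1 = (V_0 - V_1)/R1 = (24 - 0.001793)/91000 = 0.0002637 A
  Magnitude: I_R1 = 0.0002637 A
Part 3:
  I_R1 = (V_0 - V_1)/R1 = (24 - 0.001793)/91000 = 0.0002637 A
  P_R1 = I_R1² × R1 = (0.0002637)² × 91000 = 0.006329 W

Final answers:
1. V_1 = 0.001793 V
2. I_R1 = 0.0002637 A
3. P_R1 = 0.006329 W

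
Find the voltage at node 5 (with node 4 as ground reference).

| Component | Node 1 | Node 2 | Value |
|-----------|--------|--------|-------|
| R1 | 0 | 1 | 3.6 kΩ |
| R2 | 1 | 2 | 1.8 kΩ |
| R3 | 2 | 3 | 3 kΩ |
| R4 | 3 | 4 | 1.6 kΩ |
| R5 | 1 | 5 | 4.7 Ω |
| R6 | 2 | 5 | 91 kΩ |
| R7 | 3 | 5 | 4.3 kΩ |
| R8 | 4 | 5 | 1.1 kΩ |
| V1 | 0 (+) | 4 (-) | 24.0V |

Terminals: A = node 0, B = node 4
Nodal analysis, taking node 4 as the 0 V reference.
Source V1 fixes V_0 = 24 V.
KCL at each unknown node (sum of currents leaving = 0; resistances in Ω):
  Node 1: (V_1 - 24)/3600 + (V_1 - V_2)/1800 + (V_1 - V_5)/4.7 = 0
  Node 2: (V_2 - V_1)/1800 + (V_2 - V_3)/3000 + (V_2 - V_5)/91000 = 0
  Node 3: (V_3 - V_2)/3000 + (V_3 - 0)/1600 + (V_3 - V_5)/4300 = 0
  Node 5: (V_5 - V_1)/4.7 + (V_5 - V_2)/91000 + (V_5 - V_3)/4300 + (V_5 - 0)/1100 = 0
Collecting terms (coefficients in siemens):
  0.2136·V_1 - 0.0005556·V_2 - 0.2128·V_5 = 0.006667
  0.0008999·V_2 - 0.0005556·V_1 - 0.0003333·V_3 - 0.00001099·V_5 = 0
  0.001191·V_3 - 0.0003333·V_2 - 0.0002326·V_5 = 0
  0.2139·V_5 - 0.2128·V_1 - 0.00001099·V_2 - 0.0002326·V_3 = 0
Solving these 4 simultaneous equations (Gaussian elimination) gives:
  V_1 = 4.627 V, V_2 = 3.621 V, V_3 = 1.913 V, V_5 = 4.604 V
The requested potential is V_5 = 4.604 V.

Final answer: V_5 = 4.604 V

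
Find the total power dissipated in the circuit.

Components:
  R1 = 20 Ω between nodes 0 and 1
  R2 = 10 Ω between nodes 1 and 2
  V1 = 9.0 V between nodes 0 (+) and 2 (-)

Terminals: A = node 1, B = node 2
Nodal analysis, taking node 2 as the 0 V reference.
Source V1 fixes V_0 = 9 V.
KCL at each unknown node (sum of currents leaving = 0; resistances in Ω):
  Node 1: (V_1 - 9)/20 + (V_1 - 0)/10 = 0
Collecting terms: 0.15 × V_1 = 0.45  =>  V_1 = 3 V
Power in each resistor, P = (ΔV)²/R:
  P_R1 = (9 - 3)²/20 = 1.8 W
  P_R2 = (3 - 0)²/10 = 0.9 W
P_total = P_R1 + P_R2 = 2.7 W

Final answer: 2.7 W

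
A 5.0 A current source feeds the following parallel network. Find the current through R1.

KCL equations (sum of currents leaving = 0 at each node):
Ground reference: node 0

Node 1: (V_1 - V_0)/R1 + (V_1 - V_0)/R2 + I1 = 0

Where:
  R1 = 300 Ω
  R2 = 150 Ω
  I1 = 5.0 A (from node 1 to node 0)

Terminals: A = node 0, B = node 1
All resistors sit directly between nodes 0 and 1, so they are in parallel and share one voltage V; the full source current 5 A splits among them.
1/R_par = 1/300 + 1/150 = 0.01 S  =>  R_par = 100 Ω
V = I × R_par = 5 × 100 = 500 V
I_R1 = V/R1 = 500/300 = 1.667 A

Final answer: 1.667 A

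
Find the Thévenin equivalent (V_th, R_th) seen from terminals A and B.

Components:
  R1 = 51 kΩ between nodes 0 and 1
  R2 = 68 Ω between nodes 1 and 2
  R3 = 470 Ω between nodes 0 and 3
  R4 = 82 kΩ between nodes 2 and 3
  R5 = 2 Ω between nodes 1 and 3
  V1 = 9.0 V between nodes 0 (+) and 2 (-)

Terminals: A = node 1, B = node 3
Step 1 — V_th is the open-circuit voltage V_A - V_B (nothing connected across the terminals).
Nodal analysis, taking node 2 as the 0 V reference.
Source V1 fixes V_0 = 9 V.
KCL at each unknown node (sum of currents leaving = 0; resistances in Ω):
  Node 1: (V_1 - 9)/51000 + (V_1 - 0)/68 + (V_1 - V_3)/2 = 0
  Node 3: (V_3 - 9)/470 + (V_3 - 0)/82000 + (V_3 - V_1)/2 = 0
Collecting terms (coefficients in siemens):
  0.5147·V_1 - 0.5·V_3 = 0.0001765
  0.5021·V_3 - 0.5·V_1 = 0.01915
Determinant D = (0.5147)(0.5021) - (-0.5)(-0.5) = 0.008464
V_1 = [(0.0001765)(0.5021) - (-0.5)(0.01915)]/D = 1.142 V
V_3 = [(0.5147)(0.01915) - (0.0001765)(-0.5)]/D = 1.175 V
V_th = V_1 - V_3 = 1.142 - 1.175 = -0.03327 V
Step 2 — R_th: zero the source — replace V1 by a short circuit (node 2 merges into node 0) — and find the resistance seen between A (node 1) and B (node 3).
Reduce the network between node 1 (A) and node 3 (B) by series/parallel combination:
  Rp1 = R1 ‖ R2 (parallel, both between nodes 0 and 1) = 1/(1/51000 + 1/68) = 67.91 Ω
  Rp2 = R3 ‖ R4 (parallel, both between nodes 0 and 3) = 1/(1/470 + 1/82000) = 467.3 Ω
  Rs1 = Rp1 + Rp2 (series, joined only at node 0) = 67.91 + 467.3 = 535.2 Ω
  Rp3 = R5 ‖ Rs1 (parallel, both between nodes 1 and 3) = 1/(1/2 + 1/535.2) = 1.993 Ω
R_th = 1.993 Ω

Final answer: V_th = -0.03327 V, R_th = 1.993 Ω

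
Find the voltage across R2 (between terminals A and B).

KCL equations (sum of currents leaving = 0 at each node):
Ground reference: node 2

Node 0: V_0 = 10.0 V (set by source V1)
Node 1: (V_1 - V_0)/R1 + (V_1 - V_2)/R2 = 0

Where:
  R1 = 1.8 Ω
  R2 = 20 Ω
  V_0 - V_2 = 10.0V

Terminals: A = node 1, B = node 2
R1 and R2 are in series across V1 (node 0 → node 1 → node 2), and the output A–B is taken across R2, so this is a voltage divider.
Series current: I = V1/(R1 + R2) = 10/(1.8 + 20) = 10/21.8 = 0.4587 A
V_R2 = I × R2 = V1 × R2/(R1 + R2) = 10 × 20/21.8 = 9.174 V

Final answer: 9.174 V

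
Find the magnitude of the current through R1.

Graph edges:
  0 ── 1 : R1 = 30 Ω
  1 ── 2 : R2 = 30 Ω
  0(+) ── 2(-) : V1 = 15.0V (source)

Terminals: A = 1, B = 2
Nodal analysis, taking node 2 as the 0 V reference.
Source V1 fixes V_0 = 15 V.
KCL at each unknown node (sum of currents leaving = 0; resistances in Ω):
  Node 1: (V_1 - 15)/30 + (V_1 - 0)/30 = 0
Collecting terms: 0.06667 × V_1 = 0.5  =>  V_1 = 7.5 V
I_R1 = (V_0 - V_1)/R1 = (15 - 7.5)/30 = 0.25 A
|I_R1| = 0.25 A

Final answer: |I_R1| = 0.25 A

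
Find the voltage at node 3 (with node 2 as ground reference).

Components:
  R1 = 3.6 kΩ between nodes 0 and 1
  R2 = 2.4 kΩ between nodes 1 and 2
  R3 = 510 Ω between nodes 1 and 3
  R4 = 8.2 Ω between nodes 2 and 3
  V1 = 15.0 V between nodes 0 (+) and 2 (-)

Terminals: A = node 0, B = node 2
Nodal analysis, taking node 2 as the 0 V reference.
Source V1 fixes V_0 = 15 V.
KCL at each unknown node (sum of currents leaving = 0; resistances in Ω):
  Node 1: (V_1 - 15)/3600 + (V_1 - 0)/2400 + (V_1 - V_3)/510 = 0
  Node 3: (V_3 - V_1)/510 + (V_3 - 0)/8.2 = 0
Collecting terms (coefficients in siemens):
  0.002655·V_1 - 0.001961·V_3 = 0.004167
  0.1239·V_3 - 0.001961·V_1 = 0
Determinant D = (0.002655)(0.1239) - (-0.001961)(-0.001961) = 0.0003252
V_1 = [(0.004167)(0.1239) - (-0.001961)(0)]/D = 1.588 V
V_3 = [(0.002655)(0) - (0.004167)(-0.001961)]/D = 0.02513 V
The requested potential is V_3 = 0.02513 V.

Final answer: V_3 = 0.02513 V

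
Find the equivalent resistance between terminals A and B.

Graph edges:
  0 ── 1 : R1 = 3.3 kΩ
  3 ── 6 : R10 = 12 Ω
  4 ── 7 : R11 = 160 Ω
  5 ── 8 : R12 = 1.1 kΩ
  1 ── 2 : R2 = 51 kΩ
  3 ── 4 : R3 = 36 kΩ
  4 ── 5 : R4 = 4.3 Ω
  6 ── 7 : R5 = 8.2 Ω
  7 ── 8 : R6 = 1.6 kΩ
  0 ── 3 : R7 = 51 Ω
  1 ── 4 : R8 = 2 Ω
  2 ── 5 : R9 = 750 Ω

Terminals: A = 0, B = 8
The network is not a plain series/parallel combination. Inject a 1 A test current into terminal A (node 0) and return it from terminal B (node 8); then R_eq = V_A / (1 A).
Nodal analysis, taking node 8 as the 0 V reference.
Current source I_test pushes 1 A into node 0 and draws it out of node 8.
KCL at each unknown node (sum of currents leaving = 0; resistances in Ω):
  Node 0: (V_0 - V_1)/3300 + (V_0 - V_3)/51 - 1 = 0
  Node 1: (V_1 - V_0)/3300 + (V_1 - V_2)/51000 + (V_1 - V_4)/2 = 0
  Node 2: (V_2 - V_1)/51000 + (V_2 - V_5)/750 = 0
  Node 3: (V_3 - V_0)/51 + (V_3 - V_4)/36000 + (V_3 - V_6)/12 = 0
  Node 4: (V_4 - V_1)/2 + (V_4 - V_3)/36000 + (V_4 - V_5)/4.3 + (V_4 - V_7)/160 = 0
  Node 5: (V_5 - V_2)/750 + (V_5 - V_4)/4.3 + (V_5 - 0)/1100 = 0
  Node 6: (V_6 - V_3)/12 + (V_6 - V_7)/8.2 = 0
  Node 7: (V_7 - V_4)/160 + (V_7 - V_6)/8.2 + (V_7 - 0)/1600 = 0
Collecting terms (coefficients in siemens):
  0.01991·V_0 - 0.000303·V_1 - 0.01961·V_3 = 1
  0.5003·V_1 - 0.000303·V_0 - 0.00001961·V_2 - 0.5·V_4 = 0
  0.001353·V_2 - 0.00001961·V_1 - 0.001333·V_5 = 0
  0.103·V_3 - 0.01961·V_0 - 0.00002778·V_4 - 0.08333·V_6 = 0
  0.7388·V_4 - 0.5·V_1 - 0.00002778·V_3 - 0.2326·V_5 - 0.00625·V_7 = 0
  0.2348·V_5 - 0.001333·V_2 - 0.2326·V_4 = 0
  0.2053·V_6 - 0.08333·V_3 - 0.122·V_7 = 0
  0.1288·V_7 - 0.00625·V_4 - 0.122·V_6 = 0
Solving these 8 simultaneous equations (Gaussian elimination) gives:
  V_0 = 769.8 V, V_1 = 619.9 V, V_2 = 617.5 V, V_3 = 721.2 V
  V_4 = 619.8 V, V_5 = 617.4 V, V_6 = 709.7 V, V_7 = 701.9 V
R_eq = V_0 / 1 A = 769.8 Ω

Final answer: 769.8 Ω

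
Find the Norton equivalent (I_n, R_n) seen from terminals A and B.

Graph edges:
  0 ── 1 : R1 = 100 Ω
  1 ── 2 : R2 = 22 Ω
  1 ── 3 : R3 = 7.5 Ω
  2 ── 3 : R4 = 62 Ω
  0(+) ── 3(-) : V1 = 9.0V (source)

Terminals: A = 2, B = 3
Find the Thévenin equivalent first; then I_n = V_th/R_th and R_n = R_th.
Step 1 — V_th is the open-circuit voltage V_A - V_B (nothing connected across the terminals).
Nodal analysis, taking node 3 as the 0 V reference.
Source V1 fixes V_0 = 9 V.
KCL at each unknown node (sum of currents leaving = 0; resistances in Ω):
  Node 1: (V_1 - 9)/100 + (V_1 - V_2)/22 + (V_1 - 0)/7.5 = 0
  Node 2: (V_2 - V_1)/22 + (V_2 - 0)/62 = 0
Collecting terms (coefficients in siemens):
  0.1888·V_1 - 0.04545·V_2 = 0.09
  0.06158·V_2 - 0.04545·V_1 = 0
Determinant D = (0.1888)(0.06158) - (-0.04545)(-0.04545) = 0.00956
V_1 = [(0.09)(0.06158) - (-0.04545)(0)]/D = 0.5798 V
V_2 = [(0.1888)(0) - (0.09)(-0.04545)]/D = 0.4279 V
V_th = V_2 - V_3 = 0.4279 - 0 = 0.4279 V
Step 2 — R_th: zero the source — replace V1 by a short circuit (node 3 merges into node 0) — and find the resistance seen between A (node 2) and B (node 0).
Reduce the network between node 2 (A) and node 0 (B) by series/parallel combination:
  Rp1 = R1 ‖ R3 (parallel, both between nodes 0 and 1) = 1/(1/100 + 1/7.5) = 6.977 Ω
  Rs1 = R2 + Rp1 (series, joined only at node 1) = 22 + 6.977 = 28.98 Ω
  Rp2 = R4 ‖ Rs1 (parallel, both between nodes 0 and 2) = 1/(1/62 + 1/28.98) = 19.75 Ω
R_th = 19.75 Ω
I_n = V_th/R_th = 0.4279/19.75 = 0.02167 A, and R_n = R_th = 19.75 Ω

Final answer: I_n = 0.02167 A, R_n = 19.75 Ω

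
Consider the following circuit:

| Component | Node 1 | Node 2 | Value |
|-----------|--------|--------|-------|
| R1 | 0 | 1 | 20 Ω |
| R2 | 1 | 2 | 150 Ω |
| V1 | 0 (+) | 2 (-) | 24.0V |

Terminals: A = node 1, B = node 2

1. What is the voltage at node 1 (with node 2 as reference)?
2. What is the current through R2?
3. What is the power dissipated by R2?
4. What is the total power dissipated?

Nodal analysis, taking node 2 as the 0 V reference.
Source V1 fixes V_0 = 24 V.
KCL at each unknown node (sum of currents leaving = 0; resistances in Ω):
  Node 1: (V_1 - 24)/20 + (V_1 - 0)/150 = 0
Collecting terms: 0.05667 × V_1 = 1.2  =>  V_1 = 21.18 V
Part 1:
  Read off the nodal solution: V_1 = 21.18 V
Part 2:
  I_R2 = (V_1 - V_2)/R2 = (21.18 - 0)/150 = 0.1412 A
  Magnitude: I_R2 = 0.1412 A
Part 3:
  I_R2 = (V_1 - V_2)/R2 = (21.18 - 0)/150 = 0.1412 A
  P_R2 = I_R2² × R2 = (0.1412)² × 150 = 2.99 W
Part 4:
  Power in each resistor, P = (ΔV)²/R:
    P_R1 = (24 - 21.18)²/20 = 0.3986 W
    P_R2 = (21.18 - 0)²/150 = 2.99 W
  P_total = P_R1 + P_R2 = 3.388 W

Final answers:
1. V_1 = 21.18 V
2. I_R2 = 0.1412 A
3. P_R2 = 2.99 W
4. P_total = 3.388 W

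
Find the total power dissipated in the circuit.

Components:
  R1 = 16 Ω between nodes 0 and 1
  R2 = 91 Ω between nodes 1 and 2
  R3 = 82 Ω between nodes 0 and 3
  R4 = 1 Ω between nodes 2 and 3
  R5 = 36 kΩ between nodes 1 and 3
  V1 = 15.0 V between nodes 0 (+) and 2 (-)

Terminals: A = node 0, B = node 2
Nodal analysis, taking node 2 as the 0 V reference.
Source V1 fixes V_0 = 15 V.
KCL at each unknown node (sum of currents leaving = 0; resistances in Ω):
  Node 1: (V_1 - 15)/16 + (V_1 - 0)/91 + (V_1 - V_3)/36000 = 0
  Node 3: (V_3 - 15)/82 + (V_3 - 0)/1 + (V_3 - V_1)/36000 = 0
Collecting terms (coefficients in siemens):
  0.07352·V_1 - 0.00002778·V_3 = 0.9375
  1.012·V_3 - 0.00002778·V_1 = 0.1829
Determinant D = (0.07352)(1.012) - (-0.00002778)(-0.00002778) = 0.07442
V_1 = [(0.9375)(1.012) - (-0.00002778)(0.1829)]/D = 12.75 V
V_3 = [(0.07352)(0.1829) - (0.9375)(-0.00002778)]/D = 0.1811 V
Power in each resistor, P = (ΔV)²/R:
  P_R1 = (15 - 12.75)²/16 = 0.3158 W
  P_R2 = (12.75 - 0)²/91 = 1.787 W
  P_R3 = (15 - 0.1811)²/82 = 2.678 W
  P_R4 = (0 - 0.1811)²/1 = 0.03279 W
  P_R5 = (12.75 - 0.1811)²/36000 = 0.00439 W
P_total = P_R1 + P_R2 + P_R3 + P_R4 + P_R5 = 4.818 W

Final answer: 4.818 W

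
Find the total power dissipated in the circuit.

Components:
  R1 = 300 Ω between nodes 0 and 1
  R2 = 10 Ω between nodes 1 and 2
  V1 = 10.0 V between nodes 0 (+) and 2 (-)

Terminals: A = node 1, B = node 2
Nodal analysis, taking node 2 as the 0 V reference.
Source V1 fixes V_0 = 10 V.
KCL at each unknown node (sum of currents leaving = 0; resistances in Ω):
  Node 1: (V_1 - 10)/300 + (V_1 - 0)/10 = 0
Collecting terms: 0.1033 × V_1 = 0.03333  =>  V_1 = 0.3226 V
Power in each resistor, P = (ΔV)²/R:
  P_R1 = (10 - 0.3226)²/300 = 0.3122 W
  P_R2 = (0.3226 - 0)²/10 = 0.01041 W
P_total = P_R1 + P_R2 = 0.3226 W

Final answer: 0.3226 W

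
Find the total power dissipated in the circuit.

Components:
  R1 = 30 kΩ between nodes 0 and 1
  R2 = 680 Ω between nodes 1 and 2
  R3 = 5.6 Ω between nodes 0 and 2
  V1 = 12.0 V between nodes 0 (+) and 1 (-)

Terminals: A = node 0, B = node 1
Nodal analysis, taking node 1 as the 0 V reference.
Source V1 fixes V_0 = 12 V.
KCL at each unknown node (sum of currents leaving = 0; resistances in Ω):
  Node 2: (V_2 - 0)/680 + (V_2 - 12)/5.6 = 0
Collecting terms: 0.18 × V_2 = 2.143  =>  V_2 = 11.9 V
Power in each resistor, P = (ΔV)²/R:
  P_R1 = (12 - 0)²/30000 = 0.0048 W
  P_R2 = (0 - 11.9)²/680 = 0.2083 W
  P_R3 = (12 - 11.9)²/5.6 = 0.001716 W
P_total = P_R1 + P_R2 + P_R3 = 0.2148 W

Final answer: 0.2148 W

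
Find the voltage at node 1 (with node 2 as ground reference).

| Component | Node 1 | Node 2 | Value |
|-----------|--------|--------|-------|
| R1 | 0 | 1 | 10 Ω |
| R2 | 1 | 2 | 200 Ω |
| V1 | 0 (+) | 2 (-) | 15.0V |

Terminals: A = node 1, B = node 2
Nodal analysis, taking node 2 as the 0 V reference.
Source V1 fixes V_0 = 15 V.
KCL at each unknown node (sum of currents leaving = 0; resistances in Ω):
  Node 1: (V_1 - 15)/10 + (V_1 - 0)/200 = 0
Collecting terms: 0.105 × V_1 = 1.5  =>  V_1 = 14.29 V
The requested potential is V_1 = 14.29 V.

Final answer: V_1 = 14.29 V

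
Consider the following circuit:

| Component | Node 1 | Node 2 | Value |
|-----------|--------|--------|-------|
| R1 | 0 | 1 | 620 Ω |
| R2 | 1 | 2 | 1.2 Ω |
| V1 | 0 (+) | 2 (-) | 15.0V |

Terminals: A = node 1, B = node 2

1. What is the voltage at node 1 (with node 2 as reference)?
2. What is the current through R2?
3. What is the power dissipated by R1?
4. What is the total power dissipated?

Nodal analysis, taking node 2 as the 0 V reference.
Source V1 fixes V_0 = 15 V.
KCL at each unknown node (sum of currents leaving = 0; resistances in Ω):
  Node 1: (V_1 - 15)/620 + (V_1 - 0)/1.2 = 0
Collecting terms: 0.8349 × V_1 = 0.02419  =>  V_1 = 0.02898 V
Part 1:
  Read off the nodal solution: V_1 = 0.02898 V
Part 2:
  I_R2 = (V_1 - V_2)/R2 = (0.02898 - 0)/1.2 = 0.02415 A
  Magnitude: I_R2 = 0.02415 A
Part 3:
  I_R1 = (V_0 - V_1)/R1 = (15 - 0.02898)/620 = 0.02415 A
  P_R1 = I_R1² × R1 = (0.02415)² × 620 = 0.3615 W
Part 4:
  Power in each resistor, P = (ΔV)²/R:
    P_R1 = (15 - 0.02898)²/620 = 0.3615 W
    P_R2 = (0.02898 - 0)²/1.2 = 0.0006997 W
  P_total = P_R1 + P_R2 = 0.3622 W

Final answers:
1. V_1 = 0.02898 V
2. I_R2 = 0.02415 A
3. P_R1 = 0.3615 W
4. P_total = 0.3622 W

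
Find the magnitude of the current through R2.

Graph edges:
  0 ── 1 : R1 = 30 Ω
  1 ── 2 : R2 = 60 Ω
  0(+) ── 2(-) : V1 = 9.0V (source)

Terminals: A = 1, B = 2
Nodal analysis, taking node 2 as the 0 V reference.
Source V1 fixes V_0 = 9 V.
KCL at each unknown node (sum of currents leaving = 0; resistances in Ω):
  Node 1: (V_1 - 9)/30 + (V_1 - 0)/60 = 0
Collecting terms: 0.05 × V_1 = 0.3  =>  V_1 = 6 V
I_R2 = (V_1 - V_2)/R2 = (6 - 0)/60 = 0.1 A
|I_R2| = 0.1 A

Final answer: |I_R2| = 0.1 A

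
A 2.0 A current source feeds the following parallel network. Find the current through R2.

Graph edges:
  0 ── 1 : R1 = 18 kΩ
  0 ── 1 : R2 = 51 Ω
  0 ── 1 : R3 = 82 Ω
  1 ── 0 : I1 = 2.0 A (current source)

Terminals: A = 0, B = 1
All resistors sit directly between nodes 0 and 1, so they are in parallel and share one voltage V; the full source current 2 A splits among them.
1/R_par = 1/18000 + 1/51 + 1/82 = 0.03186 S  =>  R_par = 31.39 Ω
V = I × R_par = 2 × 31.39 = 62.78 V
I_R2 = V/R2 = 62.78/51 = 1.231 A

Final answer: 1.231 A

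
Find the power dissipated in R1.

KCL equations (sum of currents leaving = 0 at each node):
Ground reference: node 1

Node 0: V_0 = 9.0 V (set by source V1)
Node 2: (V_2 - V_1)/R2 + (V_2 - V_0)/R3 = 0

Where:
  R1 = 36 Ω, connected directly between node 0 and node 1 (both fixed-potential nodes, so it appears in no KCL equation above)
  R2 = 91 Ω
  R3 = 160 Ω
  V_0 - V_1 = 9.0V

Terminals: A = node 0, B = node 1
Nodal analysis, taking node 1 as the 0 V reference.
Source V1 fixes V_0 = 9 V.
KCL at each unknown node (sum of currents leaving = 0; resistances in Ω):
  Node 2: (V_2 - 0)/91 + (V_2 - 9)/160 = 0
Collecting terms: 0.01724 × V_2 = 0.05625  =>  V_2 = 3.263 V
I_R1 = (V_0 - V_1)/R1 = (9 - 0)/36 = 0.25 A
P_R1 = I_R1² × R1 = (0.25)² × 36 = 2.25 W

Final answer: 2.25 W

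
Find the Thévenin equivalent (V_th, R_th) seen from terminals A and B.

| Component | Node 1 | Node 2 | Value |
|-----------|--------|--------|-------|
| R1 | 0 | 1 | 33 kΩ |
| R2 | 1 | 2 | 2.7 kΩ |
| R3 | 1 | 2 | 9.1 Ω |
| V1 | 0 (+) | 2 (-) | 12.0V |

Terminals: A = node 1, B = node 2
Step 1 — V_th is the open-circuit voltage V_A - V_B (nothing connected across the terminals).
Nodal analysis, taking node 2 as the 0 V reference.
Source V1 fixes V_0 = 12 V.
KCL at each unknown node (sum of currents leaving = 0; resistances in Ω):
  Node 1: (V_1 - 12)/33000 + (V_1 - 0)/2700 + (V_1 - 0)/9.1 = 0
Collecting terms: 0.1103 × V_1 = 0.0003636  =>  V_1 = 0.003297 V
V_th = V_1 - V_2 = 0.003297 - 0 = 0.003297 V
Step 2 — R_th: zero the source — replace V1 by a short circuit (node 2 merges into node 0) — and find the resistance seen between A (node 1) and B (node 0).
Reduce the network between node 1 (A) and node 0 (B) by series/parallel combination:
  Rp1 = R1 ‖ R2 ‖ R3 (parallel, all between nodes 0 and 1) = 1/(1/33000 + 1/2700 + 1/9.1) = 9.067 Ω
R_th = 9.067 Ω

Final answer: V_th = 0.003297 V, R_th = 9.067 Ω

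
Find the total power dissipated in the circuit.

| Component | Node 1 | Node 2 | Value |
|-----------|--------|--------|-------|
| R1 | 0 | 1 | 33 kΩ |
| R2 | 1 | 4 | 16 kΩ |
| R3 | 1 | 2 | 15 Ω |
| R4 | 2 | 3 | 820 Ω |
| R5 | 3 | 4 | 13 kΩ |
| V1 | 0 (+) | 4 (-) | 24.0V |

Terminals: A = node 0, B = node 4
Nodal analysis, taking node 4 as the 0 V reference.
Source V1 fixes V_0 = 24 V.
KCL at each unknown node (sum of currents leaving = 0; resistances in Ω):
  Node 1: (V_1 - 24)/33000 + (V_1 - 0)/16000 + (V_1 - V_2)/15 = 0
  Node 2: (V_2 - V_1)/15 + (V_2 - V_3)/820 = 0
  Node 3: (V_3 - V_2)/820 + (V_3 - 0)/13000 = 0
Collecting terms (coefficients in siemens):
  0.06676·V_1 - 0.06667·V_2 = 0.0007273
  0.06789·V_2 - 0.06667·V_1 - 0.00122·V_3 = 0
  0.001296·V_3 - 0.00122·V_2 = 0
Solving these 3 simultaneous equations (Gaussian elimination) gives:
  V_1 = 4.405 V, V_2 = 4.401 V, V_3 = 4.14 V
Power in each resistor, P = (ΔV)²/R:
  P_R1 = (24 - 4.405)²/33000 = 0.01163 W
  P_R2 = (4.405 - 0)²/16000 = 0.001213 W
  P_R3 = (4.405 - 4.401)²/15 = 0.000001521 W
  P_R4 = (4.401 - 4.14)²/820 = 0.00008315 W
  P_R5 = (4.14 - 0)²/13000 = 0.001318 W
P_total = P_R1 + P_R2 + P_R3 + P_R4 + P_R5 = 0.01425 W

Final answer: 0.01425 W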